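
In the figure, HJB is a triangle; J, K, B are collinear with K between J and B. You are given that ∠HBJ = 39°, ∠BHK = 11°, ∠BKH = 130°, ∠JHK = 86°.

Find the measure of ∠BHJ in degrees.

∠BHJ = 97°

1. ∠HKJ = 50°  [linear pair at K on JB]
2. ∠HJK = 44°  [△HJK]
3. ∠BJH = 44°  [K on ray JB]
4. ∠BHJ = 97°  [△HJB]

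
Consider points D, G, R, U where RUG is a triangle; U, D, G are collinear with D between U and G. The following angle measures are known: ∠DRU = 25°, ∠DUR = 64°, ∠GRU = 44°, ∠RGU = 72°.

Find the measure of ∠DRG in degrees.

1. ∠RDU = 91°  [△RUD]
2. ∠DGR = 72°  [D on ray GU]
3. ∠GDR = 89°  [linear pair at D on UG]
4. ∠DRG = 19°  [△RDG]

∠DRG = 19°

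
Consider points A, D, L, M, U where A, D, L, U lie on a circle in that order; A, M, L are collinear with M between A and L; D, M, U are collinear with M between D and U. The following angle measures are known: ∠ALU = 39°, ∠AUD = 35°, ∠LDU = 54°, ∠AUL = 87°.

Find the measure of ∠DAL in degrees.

∠DAL = 52°

1. ∠ALD = 35°  [same arc AD]
2. ∠ADL = 93°  [cyclic ADLU, opposite ∠D+∠U]
3. ∠DAL = 52°  [△ADL]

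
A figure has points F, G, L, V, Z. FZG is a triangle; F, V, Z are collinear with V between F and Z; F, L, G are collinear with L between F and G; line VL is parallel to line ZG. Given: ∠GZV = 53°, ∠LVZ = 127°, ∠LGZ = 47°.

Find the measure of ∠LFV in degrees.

∠LFV = 80°

1. ∠FZG = 53°  [V on ray ZF]
2. ∠FGZ = 47°  [L on ray GF]
3. ∠GFZ = 80°  [△FZG]
4. ∠LFV = 80°  [V on FZ, L on FG]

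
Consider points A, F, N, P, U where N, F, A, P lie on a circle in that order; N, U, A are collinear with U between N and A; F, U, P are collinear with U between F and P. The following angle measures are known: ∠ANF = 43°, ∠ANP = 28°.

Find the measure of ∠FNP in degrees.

1. ∠APF = 43°  [same arc FA]
2. ∠AFP = 28°  [same arc AP]
3. ∠FAP = 109°  [△FAP]
4. ∠FNP = 71°  [cyclic NFAP, opposite ∠N+∠A]

∠FNP = 71°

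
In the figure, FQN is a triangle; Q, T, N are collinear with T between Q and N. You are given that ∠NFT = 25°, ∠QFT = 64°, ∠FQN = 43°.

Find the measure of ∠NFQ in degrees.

∠NFQ = 89°

1. ∠FQT = 43°  [T on ray QN]
2. ∠FTQ = 73°  [△FQT]
3. ∠FTN = 107°  [linear pair at T on QN]
4. ∠FNT = 48°  [△FTN]
5. ∠FNQ = 48°  [T on ray NQ]
6. ∠NFQ = 89°  [△FQN]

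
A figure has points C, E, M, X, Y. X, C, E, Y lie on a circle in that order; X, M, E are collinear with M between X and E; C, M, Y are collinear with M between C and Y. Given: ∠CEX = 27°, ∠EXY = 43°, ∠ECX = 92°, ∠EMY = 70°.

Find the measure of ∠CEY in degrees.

1. ∠CXE = 61°  [△XCE]
2. ∠ECY = 43°  [same arc EY]
3. ∠CYE = 61°  [same arc CE]
4. ∠CEY = 76°  [△CEY]

∠CEY = 76°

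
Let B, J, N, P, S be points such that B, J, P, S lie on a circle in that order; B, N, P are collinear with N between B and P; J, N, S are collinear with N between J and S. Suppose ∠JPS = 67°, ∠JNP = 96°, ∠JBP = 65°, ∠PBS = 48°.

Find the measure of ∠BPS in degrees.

∠BPS = 31°

1. ∠BNS = 96°  [vertical angles at N]
2. ∠JSP = 65°  [same arc JP]
3. ∠PNS = 84°  [linear pair at N on BP]
4. ∠BPS = 31°  [△PNS]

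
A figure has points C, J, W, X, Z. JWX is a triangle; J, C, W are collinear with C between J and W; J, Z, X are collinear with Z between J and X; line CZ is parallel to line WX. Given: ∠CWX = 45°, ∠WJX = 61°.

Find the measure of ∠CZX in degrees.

∠CZX = 106°

1. ∠JWX = 45°  [C on ray WJ]
2. ∠JXW = 74°  [△JWX]
3. ∠CZJ = 74°  [CZ∥WX, corresponding at Z]
4. ∠CZX = 106°  [linear pair at Z on JX]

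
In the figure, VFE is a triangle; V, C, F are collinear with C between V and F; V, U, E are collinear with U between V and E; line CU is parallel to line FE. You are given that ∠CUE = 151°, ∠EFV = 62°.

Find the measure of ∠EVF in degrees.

1. ∠CUV = 29°  [linear pair at U on VE]
2. ∠UCV = 62°  [CU∥FE, corresponding at C]
3. ∠CVU = 89°  [△VCU]
4. ∠EVF = 89°  [C on VF, U on VE]

∠EVF = 89°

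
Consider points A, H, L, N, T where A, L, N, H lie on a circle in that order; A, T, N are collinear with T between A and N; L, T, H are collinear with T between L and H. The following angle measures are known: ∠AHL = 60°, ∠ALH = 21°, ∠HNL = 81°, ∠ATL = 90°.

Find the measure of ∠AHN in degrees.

1. ∠ANL = 60°  [same arc AL]
2. ∠LAN = 69°  [△ATL]
3. ∠ALN = 51°  [△ALN]
4. ∠AHN = 129°  [cyclic ALNH, opposite ∠L+∠H]

∠AHN = 129°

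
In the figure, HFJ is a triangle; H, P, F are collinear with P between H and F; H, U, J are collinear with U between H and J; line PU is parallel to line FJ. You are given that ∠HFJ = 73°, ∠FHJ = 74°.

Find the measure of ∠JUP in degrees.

∠JUP = 147°

1. ∠FJH = 33°  [△HFJ]
2. ∠HUP = 33°  [PU∥FJ, corresponding at U]
3. ∠JUP = 147°  [linear pair at U on HJ]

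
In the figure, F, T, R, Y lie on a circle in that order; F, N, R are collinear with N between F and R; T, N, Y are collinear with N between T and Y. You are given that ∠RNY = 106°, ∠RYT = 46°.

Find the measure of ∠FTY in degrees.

1. ∠FNT = 106°  [vertical angles at N]
2. ∠RFT = 46°  [same arc TR]
3. ∠FTY = 28°  [△FNT]

∠FTY = 28°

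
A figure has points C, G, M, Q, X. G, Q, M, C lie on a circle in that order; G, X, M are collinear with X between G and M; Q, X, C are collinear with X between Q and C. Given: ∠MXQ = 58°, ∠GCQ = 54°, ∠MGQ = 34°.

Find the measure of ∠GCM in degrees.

∠GCM = 88°

1. ∠GMQ = 54°  [same arc GQ]
2. ∠GQM = 92°  [△GQM]
3. ∠GCM = 88°  [cyclic GQMC, opposite ∠Q+∠C]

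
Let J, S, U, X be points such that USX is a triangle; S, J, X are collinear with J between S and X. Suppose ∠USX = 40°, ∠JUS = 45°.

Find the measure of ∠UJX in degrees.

1. ∠JSU = 40°  [J on ray SX]
2. ∠SJU = 95°  [△USJ]
3. ∠UJX = 85°  [linear pair at J on SX]

∠UJX = 85°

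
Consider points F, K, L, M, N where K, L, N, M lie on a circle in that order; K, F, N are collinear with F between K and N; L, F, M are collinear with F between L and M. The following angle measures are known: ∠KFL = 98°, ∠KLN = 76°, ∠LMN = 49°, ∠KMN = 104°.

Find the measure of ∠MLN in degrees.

∠MLN = 43°

1. ∠MFN = 98°  [vertical angles at F]
2. ∠KNM = 33°  [△NFM]
3. ∠MKN = 43°  [△KNM]
4. ∠MLN = 43°  [same arc NM]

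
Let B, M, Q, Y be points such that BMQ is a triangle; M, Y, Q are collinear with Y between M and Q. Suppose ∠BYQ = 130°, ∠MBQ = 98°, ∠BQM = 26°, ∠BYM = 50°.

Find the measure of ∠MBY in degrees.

∠MBY = 74°

1. ∠BMQ = 56°  [△BMQ]
2. ∠BMY = 56°  [Y on ray MQ]
3. ∠MBY = 74°  [△BMY]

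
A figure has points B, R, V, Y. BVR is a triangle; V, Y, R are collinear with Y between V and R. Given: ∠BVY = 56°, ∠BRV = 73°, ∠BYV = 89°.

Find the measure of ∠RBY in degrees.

1. ∠BRY = 73°  [Y on ray RV]
2. ∠BYR = 91°  [linear pair at Y on VR]
3. ∠RBY = 16°  [△BYR]

∠RBY = 16°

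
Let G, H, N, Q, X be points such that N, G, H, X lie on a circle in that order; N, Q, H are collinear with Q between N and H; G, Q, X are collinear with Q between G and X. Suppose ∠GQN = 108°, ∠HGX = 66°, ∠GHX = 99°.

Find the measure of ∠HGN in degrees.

1. ∠GQH = 72°  [linear pair at Q on NH]
2. ∠GXH = 15°  [△GHX]
3. ∠GHN = 42°  [△GQH]
4. ∠GNH = 15°  [same arc GH]
5. ∠HGN = 123°  [△NGH]

∠HGN = 123°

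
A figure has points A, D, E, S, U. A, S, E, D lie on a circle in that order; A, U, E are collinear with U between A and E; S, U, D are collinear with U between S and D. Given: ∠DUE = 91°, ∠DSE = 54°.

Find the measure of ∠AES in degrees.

1. ∠AUS = 91°  [vertical angles at U]
2. ∠EUS = 89°  [linear pair at U on AE]
3. ∠AES = 37°  [△SUE]

∠AES = 37°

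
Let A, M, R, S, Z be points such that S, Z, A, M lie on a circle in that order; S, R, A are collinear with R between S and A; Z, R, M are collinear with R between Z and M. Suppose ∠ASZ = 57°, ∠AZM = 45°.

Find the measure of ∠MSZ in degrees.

1. ∠AMZ = 57°  [same arc ZA]
2. ∠MAZ = 78°  [△ZAM]
3. ∠MSZ = 102°  [cyclic SZAM, opposite ∠S+∠A]

∠MSZ = 102°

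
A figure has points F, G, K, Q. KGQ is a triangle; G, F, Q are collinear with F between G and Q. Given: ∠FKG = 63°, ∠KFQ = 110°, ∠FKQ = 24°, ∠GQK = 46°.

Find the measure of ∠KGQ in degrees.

1. ∠GFK = 70°  [linear pair at F on GQ]
2. ∠FGK = 47°  [△KGF]
3. ∠KGQ = 47°  [F on ray GQ]

∠KGQ = 47°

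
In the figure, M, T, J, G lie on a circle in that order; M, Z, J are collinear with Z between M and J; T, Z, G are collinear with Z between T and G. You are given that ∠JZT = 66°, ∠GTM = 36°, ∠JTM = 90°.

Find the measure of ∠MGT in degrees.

1. ∠MZT = 114°  [linear pair at Z on MJ]
2. ∠JMT = 30°  [△MZT]
3. ∠MJT = 60°  [△MTJ]
4. ∠MGT = 60°  [same arc MT]

∠MGT = 60°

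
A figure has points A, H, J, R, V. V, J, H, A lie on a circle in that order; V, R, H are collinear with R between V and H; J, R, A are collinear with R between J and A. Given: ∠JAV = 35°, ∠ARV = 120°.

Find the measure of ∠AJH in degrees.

1. ∠JHV = 35°  [same arc VJ]
2. ∠HRJ = 120°  [vertical angles at R]
3. ∠AJH = 25°  [△JRH]

∠AJH = 25°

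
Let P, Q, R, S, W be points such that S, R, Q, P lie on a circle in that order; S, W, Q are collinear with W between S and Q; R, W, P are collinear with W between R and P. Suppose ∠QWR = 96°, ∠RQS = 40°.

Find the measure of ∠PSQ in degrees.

∠PSQ = 44°

1. ∠PWS = 96°  [vertical angles at W]
2. ∠RPS = 40°  [same arc SR]
3. ∠PSQ = 44°  [△SWP]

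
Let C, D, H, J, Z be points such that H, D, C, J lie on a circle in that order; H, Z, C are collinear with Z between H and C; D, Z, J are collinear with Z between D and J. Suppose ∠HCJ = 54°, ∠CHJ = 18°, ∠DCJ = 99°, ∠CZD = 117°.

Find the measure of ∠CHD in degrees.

∠CHD = 63°

1. ∠HDJ = 54°  [same arc HJ]
2. ∠DZH = 63°  [linear pair at Z on HC]
3. ∠CHD = 63°  [△HZD]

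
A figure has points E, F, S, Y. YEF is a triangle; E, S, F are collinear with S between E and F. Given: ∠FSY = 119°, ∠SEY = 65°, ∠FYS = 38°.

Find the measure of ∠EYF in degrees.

1. ∠SFY = 23°  [△YSF]
2. ∠FEY = 65°  [S on ray EF]
3. ∠EFY = 23°  [S on ray FE]
4. ∠EYF = 92°  [△YEF]

∠EYF = 92°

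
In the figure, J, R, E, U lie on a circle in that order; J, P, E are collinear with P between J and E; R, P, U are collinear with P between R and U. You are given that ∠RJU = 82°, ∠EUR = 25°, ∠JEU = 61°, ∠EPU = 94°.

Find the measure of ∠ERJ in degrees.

1. ∠REU = 98°  [cyclic JREU, opposite ∠J+∠E]
2. ∠ERU = 57°  [△REU]
3. ∠EJU = 57°  [same arc EU]
4. ∠EUJ = 62°  [△JEU]
5. ∠ERJ = 118°  [cyclic JREU, opposite ∠R+∠U]

∠ERJ = 118°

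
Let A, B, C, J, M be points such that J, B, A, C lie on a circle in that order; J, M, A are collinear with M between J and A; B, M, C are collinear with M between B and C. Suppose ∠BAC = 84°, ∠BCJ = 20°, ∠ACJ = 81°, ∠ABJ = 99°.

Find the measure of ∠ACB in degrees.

∠ACB = 61°

1. ∠BAJ = 20°  [same arc JB]
2. ∠AJB = 61°  [△JBA]
3. ∠ACB = 61°  [same arc BA]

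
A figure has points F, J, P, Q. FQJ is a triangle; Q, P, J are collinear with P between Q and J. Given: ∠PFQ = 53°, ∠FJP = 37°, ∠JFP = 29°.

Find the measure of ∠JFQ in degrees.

∠JFQ = 82°

1. ∠FPJ = 114°  [△FPJ]
2. ∠FJQ = 37°  [P on ray JQ]
3. ∠FPQ = 66°  [linear pair at P on QJ]
4. ∠FQP = 61°  [△FQP]
5. ∠FQJ = 61°  [P on ray QJ]
6. ∠JFQ = 82°  [△FQJ]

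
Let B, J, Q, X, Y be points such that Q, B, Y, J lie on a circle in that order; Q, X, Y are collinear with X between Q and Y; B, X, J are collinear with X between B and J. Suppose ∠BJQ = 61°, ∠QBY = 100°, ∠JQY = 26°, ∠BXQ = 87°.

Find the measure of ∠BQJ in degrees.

1. ∠BYQ = 61°  [same arc QB]
2. ∠BQY = 19°  [△QBY]
3. ∠JBQ = 74°  [△QXB]
4. ∠BQJ = 45°  [△QBJ]

∠BQJ = 45°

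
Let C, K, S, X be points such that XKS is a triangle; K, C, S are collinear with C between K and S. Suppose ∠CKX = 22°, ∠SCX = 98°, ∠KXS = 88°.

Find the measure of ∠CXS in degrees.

∠CXS = 12°

1. ∠SKX = 22°  [C on ray KS]
2. ∠KSX = 70°  [△XKS]
3. ∠CSX = 70°  [C on ray SK]
4. ∠CXS = 12°  [△XCS]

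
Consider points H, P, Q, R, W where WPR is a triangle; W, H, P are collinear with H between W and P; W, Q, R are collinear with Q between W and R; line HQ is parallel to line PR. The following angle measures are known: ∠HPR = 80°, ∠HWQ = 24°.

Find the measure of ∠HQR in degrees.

1. ∠RPW = 80°  [H on ray PW]
2. ∠PWR = 24°  [H on WP, Q on WR]
3. ∠PRW = 76°  [△WPR]
4. ∠HQW = 76°  [HQ∥PR, corresponding at Q]
5. ∠HQR = 104°  [linear pair at Q on WR]

∠HQR = 104°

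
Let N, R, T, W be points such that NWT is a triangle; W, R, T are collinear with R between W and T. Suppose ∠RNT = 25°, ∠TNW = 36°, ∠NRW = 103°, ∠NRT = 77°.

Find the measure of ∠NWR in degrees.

∠NWR = 66°

1. ∠NTR = 78°  [△NRT]
2. ∠NTW = 78°  [R on ray TW]
3. ∠NWT = 66°  [△NWT]
4. ∠NWR = 66°  [R on ray WT]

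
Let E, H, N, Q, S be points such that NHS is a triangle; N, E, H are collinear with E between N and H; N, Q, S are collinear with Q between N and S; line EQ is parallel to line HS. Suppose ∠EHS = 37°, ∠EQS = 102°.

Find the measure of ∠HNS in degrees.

∠HNS = 65°

1. ∠NHS = 37°  [E on ray HN]
2. ∠EQN = 78°  [linear pair at Q on NS]
3. ∠NEQ = 37°  [EQ∥HS, corresponding at E]
4. ∠ENQ = 65°  [△NEQ]
5. ∠HNS = 65°  [E on NH, Q on NS]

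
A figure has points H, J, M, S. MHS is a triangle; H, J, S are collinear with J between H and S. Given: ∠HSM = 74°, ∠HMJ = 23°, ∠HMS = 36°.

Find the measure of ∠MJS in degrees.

∠MJS = 93°

1. ∠MHS = 70°  [△MHS]
2. ∠JHM = 70°  [J on ray HS]
3. ∠HJM = 87°  [△MHJ]
4. ∠MJS = 93°  [linear pair at J on HS]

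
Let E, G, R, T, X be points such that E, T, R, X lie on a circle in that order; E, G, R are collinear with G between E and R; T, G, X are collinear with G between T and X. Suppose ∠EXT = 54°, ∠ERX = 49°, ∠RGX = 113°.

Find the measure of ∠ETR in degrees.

∠ETR = 108°

1. ∠ERT = 54°  [same arc ET]
2. ∠ETX = 49°  [same arc EX]
3. ∠EGT = 113°  [vertical angles at G]
4. ∠RET = 18°  [△EGT]
5. ∠ETR = 108°  [△ETR]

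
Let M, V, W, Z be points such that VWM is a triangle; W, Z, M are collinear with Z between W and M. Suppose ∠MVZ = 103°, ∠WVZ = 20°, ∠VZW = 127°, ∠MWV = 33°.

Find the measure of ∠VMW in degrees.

∠VMW = 24°

1. ∠MZV = 53°  [linear pair at Z on WM]
2. ∠VMZ = 24°  [△VZM]
3. ∠VMW = 24°  [Z on ray MW]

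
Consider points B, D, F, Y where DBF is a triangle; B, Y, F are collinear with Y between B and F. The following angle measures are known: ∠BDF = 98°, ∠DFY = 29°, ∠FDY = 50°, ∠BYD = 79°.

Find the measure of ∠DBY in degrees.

1. ∠BFD = 29°  [Y on ray FB]
2. ∠DBF = 53°  [△DBF]
3. ∠DBY = 53°  [Y on ray BF]

∠DBY = 53°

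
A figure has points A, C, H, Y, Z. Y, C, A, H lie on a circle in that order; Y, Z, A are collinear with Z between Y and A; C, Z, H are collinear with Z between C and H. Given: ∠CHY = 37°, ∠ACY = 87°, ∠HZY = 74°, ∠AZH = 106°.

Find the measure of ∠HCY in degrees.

∠HCY = 18°

1. ∠CAY = 37°  [same arc YC]
2. ∠AYC = 56°  [△YCA]
3. ∠CZY = 106°  [vertical angles at Z]
4. ∠HCY = 18°  [△YZC]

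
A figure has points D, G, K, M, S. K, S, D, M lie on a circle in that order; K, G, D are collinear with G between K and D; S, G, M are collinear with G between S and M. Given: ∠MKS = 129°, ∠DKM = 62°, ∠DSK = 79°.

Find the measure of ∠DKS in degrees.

∠DKS = 67°

1. ∠MDS = 51°  [cyclic KSDM, opposite ∠K+∠D]
2. ∠DSM = 62°  [same arc DM]
3. ∠DMS = 67°  [△SDM]
4. ∠DKS = 67°  [same arc SD]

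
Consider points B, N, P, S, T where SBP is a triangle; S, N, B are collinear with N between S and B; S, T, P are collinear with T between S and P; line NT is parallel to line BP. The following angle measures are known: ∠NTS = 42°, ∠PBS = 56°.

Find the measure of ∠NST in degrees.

1. ∠BPS = 42°  [NT∥BP, corresponding at T]
2. ∠BSP = 82°  [△SBP]
3. ∠NST = 82°  [N on SB, T on SP]

∠NST = 82°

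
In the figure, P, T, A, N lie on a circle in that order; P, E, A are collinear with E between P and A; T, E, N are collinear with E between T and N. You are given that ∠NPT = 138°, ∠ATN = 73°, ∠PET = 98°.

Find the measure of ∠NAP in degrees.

1. ∠NAT = 42°  [cyclic PTAN, opposite ∠P+∠A]
2. ∠ANT = 65°  [△TAN]
3. ∠AEN = 98°  [vertical angles at E]
4. ∠NAP = 17°  [△AEN]

∠NAP = 17°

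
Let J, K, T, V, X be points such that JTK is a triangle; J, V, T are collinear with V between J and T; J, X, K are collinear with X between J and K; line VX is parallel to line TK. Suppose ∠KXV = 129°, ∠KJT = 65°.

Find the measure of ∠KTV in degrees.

∠KTV = 64°

1. ∠JXV = 51°  [linear pair at X on JK]
2. ∠VJX = 65°  [V on JT, X on JK]
3. ∠JVX = 64°  [△JVX]
4. ∠TVX = 116°  [linear pair at V on JT]
5. ∠KTV = 64°  [VX∥TK, co-interior at T–V]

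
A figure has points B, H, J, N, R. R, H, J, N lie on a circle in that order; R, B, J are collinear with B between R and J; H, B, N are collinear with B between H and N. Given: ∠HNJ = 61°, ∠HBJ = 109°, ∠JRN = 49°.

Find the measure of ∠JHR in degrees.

1. ∠HRJ = 61°  [same arc HJ]
2. ∠JHN = 49°  [same arc JN]
3. ∠HJR = 22°  [△HBJ]
4. ∠JHR = 97°  [△RHJ]

∠JHR = 97°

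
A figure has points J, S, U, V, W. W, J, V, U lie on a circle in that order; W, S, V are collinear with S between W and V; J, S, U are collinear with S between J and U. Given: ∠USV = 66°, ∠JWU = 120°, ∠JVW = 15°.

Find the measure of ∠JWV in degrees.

∠JWV = 69°

1. ∠JSW = 66°  [vertical angles at S]
2. ∠JUW = 15°  [same arc WJ]
3. ∠UJW = 45°  [△WJU]
4. ∠JWV = 69°  [△WSJ]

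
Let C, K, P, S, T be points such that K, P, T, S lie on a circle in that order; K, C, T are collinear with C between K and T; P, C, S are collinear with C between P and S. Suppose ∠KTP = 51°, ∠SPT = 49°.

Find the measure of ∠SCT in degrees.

∠SCT = 100°

1. ∠KSP = 51°  [same arc KP]
2. ∠SKT = 49°  [same arc TS]
3. ∠KCS = 80°  [△KCS]
4. ∠SCT = 100°  [linear pair at C on KT]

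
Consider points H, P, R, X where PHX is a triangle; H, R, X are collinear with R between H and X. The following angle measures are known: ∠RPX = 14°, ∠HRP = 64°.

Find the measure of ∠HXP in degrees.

∠HXP = 50°

1. ∠PRX = 116°  [linear pair at R on HX]
2. ∠PXR = 50°  [△PRX]
3. ∠HXP = 50°  [R on ray XH]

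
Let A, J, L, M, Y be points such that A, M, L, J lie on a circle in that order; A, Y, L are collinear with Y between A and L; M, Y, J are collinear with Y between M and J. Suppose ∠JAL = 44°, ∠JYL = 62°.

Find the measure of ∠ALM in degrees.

∠ALM = 18°

1. ∠JML = 44°  [same arc LJ]
2. ∠AYM = 62°  [vertical angles at Y]
3. ∠LYM = 118°  [linear pair at Y on AL]
4. ∠ALM = 18°  [△MYL]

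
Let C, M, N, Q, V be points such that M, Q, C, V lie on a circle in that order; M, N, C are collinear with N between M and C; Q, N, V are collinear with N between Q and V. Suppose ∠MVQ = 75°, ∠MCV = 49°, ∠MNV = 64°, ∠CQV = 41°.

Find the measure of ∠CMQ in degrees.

∠CMQ = 15°

1. ∠MCQ = 75°  [same arc MQ]
2. ∠CMV = 41°  [△MNV]
3. ∠CVM = 90°  [△MCV]
4. ∠CQM = 90°  [cyclic MQCV, opposite ∠Q+∠V]
5. ∠CMQ = 15°  [△MQC]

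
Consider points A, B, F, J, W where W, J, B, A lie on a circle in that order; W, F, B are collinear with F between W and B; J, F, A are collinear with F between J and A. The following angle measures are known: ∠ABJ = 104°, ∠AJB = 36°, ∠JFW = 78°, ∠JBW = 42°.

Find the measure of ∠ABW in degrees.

∠ABW = 62°

1. ∠BAJ = 40°  [△JBA]
2. ∠AFB = 78°  [vertical angles at F]
3. ∠ABW = 62°  [△BFA]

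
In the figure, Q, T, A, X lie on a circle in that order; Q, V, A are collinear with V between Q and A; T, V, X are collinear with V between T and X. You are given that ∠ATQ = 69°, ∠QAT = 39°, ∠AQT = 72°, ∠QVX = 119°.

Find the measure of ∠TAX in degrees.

1. ∠AXT = 72°  [same arc TA]
2. ∠AVT = 119°  [vertical angles at V]
3. ∠ATX = 22°  [△TVA]
4. ∠TAX = 86°  [△TAX]

∠TAX = 86°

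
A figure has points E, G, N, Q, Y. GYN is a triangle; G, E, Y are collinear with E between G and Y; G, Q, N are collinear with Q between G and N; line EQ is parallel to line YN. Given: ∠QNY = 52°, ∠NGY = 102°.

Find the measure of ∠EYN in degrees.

1. ∠GNY = 52°  [Q on ray NG]
2. ∠GYN = 26°  [△GYN]
3. ∠EYN = 26°  [E on ray YG]

∠EYN = 26°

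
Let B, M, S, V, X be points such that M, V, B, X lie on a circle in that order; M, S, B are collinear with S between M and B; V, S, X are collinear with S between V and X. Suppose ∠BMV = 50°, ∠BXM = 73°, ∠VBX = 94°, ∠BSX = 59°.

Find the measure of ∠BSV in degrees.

1. ∠BXV = 50°  [same arc VB]
2. ∠BVM = 107°  [cyclic MVBX, opposite ∠V+∠X]
3. ∠BVX = 36°  [△VBX]
4. ∠MBV = 23°  [△MVB]
5. ∠BSV = 121°  [△VSB]

∠BSV = 121°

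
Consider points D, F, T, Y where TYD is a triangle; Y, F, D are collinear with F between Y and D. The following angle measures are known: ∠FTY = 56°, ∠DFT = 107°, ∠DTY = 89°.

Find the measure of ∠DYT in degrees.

∠DYT = 51°

1. ∠TFY = 73°  [linear pair at F on YD]
2. ∠FYT = 51°  [△TYF]
3. ∠DYT = 51°  [F on ray YD]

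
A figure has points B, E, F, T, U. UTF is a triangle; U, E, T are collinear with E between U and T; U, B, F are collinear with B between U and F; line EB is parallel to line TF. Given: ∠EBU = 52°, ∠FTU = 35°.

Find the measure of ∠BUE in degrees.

∠BUE = 93°

1. ∠TFU = 52°  [EB∥TF, corresponding at B]
2. ∠FUT = 93°  [△UTF]
3. ∠BUE = 93°  [E on UT, B on UF]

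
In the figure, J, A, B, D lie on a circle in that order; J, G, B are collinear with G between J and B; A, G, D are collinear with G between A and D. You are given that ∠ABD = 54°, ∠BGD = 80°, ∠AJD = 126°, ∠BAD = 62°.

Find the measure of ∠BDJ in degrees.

1. ∠ADB = 64°  [△ABD]
2. ∠DBJ = 36°  [△BGD]
3. ∠BJD = 62°  [same arc BD]
4. ∠BDJ = 82°  [△JBD]

∠BDJ = 82°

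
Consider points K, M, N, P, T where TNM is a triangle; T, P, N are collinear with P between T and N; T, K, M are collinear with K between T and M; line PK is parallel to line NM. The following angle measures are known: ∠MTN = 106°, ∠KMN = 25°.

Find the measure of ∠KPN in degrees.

∠KPN = 131°

1. ∠NMT = 25°  [K on ray MT]
2. ∠MNT = 49°  [△TNM]
3. ∠KPT = 49°  [PK∥NM, corresponding at P]
4. ∠KPN = 131°  [linear pair at P on TN]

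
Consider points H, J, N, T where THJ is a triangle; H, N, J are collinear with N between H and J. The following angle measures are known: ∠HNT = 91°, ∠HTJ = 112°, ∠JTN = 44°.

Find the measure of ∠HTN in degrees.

∠HTN = 68°

1. ∠JNT = 89°  [linear pair at N on HJ]
2. ∠NJT = 47°  [△TNJ]
3. ∠HJT = 47°  [N on ray JH]
4. ∠JHT = 21°  [△THJ]
5. ∠NHT = 21°  [N on ray HJ]
6. ∠HTN = 68°  [△THN]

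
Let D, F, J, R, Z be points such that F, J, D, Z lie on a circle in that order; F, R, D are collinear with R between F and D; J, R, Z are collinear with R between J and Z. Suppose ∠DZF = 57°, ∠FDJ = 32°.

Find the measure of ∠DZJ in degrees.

∠DZJ = 25°

1. ∠DJF = 123°  [cyclic FJDZ, opposite ∠J+∠Z]
2. ∠DFJ = 25°  [△FJD]
3. ∠DZJ = 25°  [same arc JD]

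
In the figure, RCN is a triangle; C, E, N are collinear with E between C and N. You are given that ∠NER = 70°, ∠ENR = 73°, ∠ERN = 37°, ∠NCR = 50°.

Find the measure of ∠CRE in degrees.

1. ∠CER = 110°  [linear pair at E on CN]
2. ∠ECR = 50°  [E on ray CN]
3. ∠CRE = 20°  [△RCE]

∠CRE = 20°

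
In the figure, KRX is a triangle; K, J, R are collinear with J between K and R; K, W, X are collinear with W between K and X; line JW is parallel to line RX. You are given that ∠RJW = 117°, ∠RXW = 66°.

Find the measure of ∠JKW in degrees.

∠JKW = 51°

1. ∠KJW = 63°  [linear pair at J on KR]
2. ∠KXR = 66°  [W on ray XK]
3. ∠KRX = 63°  [JW∥RX, corresponding at J]
4. ∠RKX = 51°  [△KRX]
5. ∠JKW = 51°  [J on KR, W on KX]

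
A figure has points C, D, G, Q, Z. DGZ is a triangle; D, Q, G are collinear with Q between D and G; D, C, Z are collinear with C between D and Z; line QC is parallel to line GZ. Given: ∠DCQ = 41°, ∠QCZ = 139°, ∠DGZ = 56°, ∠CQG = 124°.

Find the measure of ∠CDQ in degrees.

∠CDQ = 83°

1. ∠DZG = 41°  [QC∥GZ, corresponding at C]
2. ∠GDZ = 83°  [△DGZ]
3. ∠CDQ = 83°  [Q on DG, C on DZ]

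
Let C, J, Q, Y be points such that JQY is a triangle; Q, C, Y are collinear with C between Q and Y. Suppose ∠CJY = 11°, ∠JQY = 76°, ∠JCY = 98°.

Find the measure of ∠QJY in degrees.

∠QJY = 33°

1. ∠CYJ = 71°  [△JCY]
2. ∠JYQ = 71°  [C on ray YQ]
3. ∠QJY = 33°  [△JQY]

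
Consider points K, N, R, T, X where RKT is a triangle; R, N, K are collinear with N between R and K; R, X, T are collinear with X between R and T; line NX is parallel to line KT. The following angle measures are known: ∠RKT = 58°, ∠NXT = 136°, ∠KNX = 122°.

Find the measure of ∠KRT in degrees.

∠KRT = 78°

1. ∠RNX = 58°  [NX∥KT, corresponding at N]
2. ∠NXR = 44°  [linear pair at X on RT]
3. ∠NRX = 78°  [△RNX]
4. ∠KRT = 78°  [N on RK, X on RT]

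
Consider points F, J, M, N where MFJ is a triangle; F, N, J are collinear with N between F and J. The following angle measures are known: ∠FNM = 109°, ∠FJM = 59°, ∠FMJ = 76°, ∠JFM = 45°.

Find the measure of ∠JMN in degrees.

1. ∠JNM = 71°  [linear pair at N on FJ]
2. ∠MJN = 59°  [N on ray JF]
3. ∠JMN = 50°  [△MNJ]

∠JMN = 50°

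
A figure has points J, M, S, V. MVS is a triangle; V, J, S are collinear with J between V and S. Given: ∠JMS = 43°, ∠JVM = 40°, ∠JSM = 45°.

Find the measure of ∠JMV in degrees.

1. ∠MJS = 92°  [△MJS]
2. ∠MJV = 88°  [linear pair at J on VS]
3. ∠JMV = 52°  [△MVJ]

∠JMV = 52°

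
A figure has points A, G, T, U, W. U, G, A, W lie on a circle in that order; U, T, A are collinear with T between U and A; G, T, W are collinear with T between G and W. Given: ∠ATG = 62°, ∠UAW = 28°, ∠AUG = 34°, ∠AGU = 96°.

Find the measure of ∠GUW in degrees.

∠GUW = 102°

1. ∠UGW = 28°  [same arc UW]
2. ∠GAU = 50°  [△UGA]
3. ∠GWU = 50°  [same arc UG]
4. ∠GUW = 102°  [△UGW]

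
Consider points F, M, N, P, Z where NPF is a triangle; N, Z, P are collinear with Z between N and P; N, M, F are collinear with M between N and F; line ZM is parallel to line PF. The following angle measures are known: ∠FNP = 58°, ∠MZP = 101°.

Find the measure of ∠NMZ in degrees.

∠NMZ = 43°

1. ∠MNZ = 58°  [Z on NP, M on NF]
2. ∠MZN = 79°  [linear pair at Z on NP]
3. ∠NMZ = 43°  [△NZM]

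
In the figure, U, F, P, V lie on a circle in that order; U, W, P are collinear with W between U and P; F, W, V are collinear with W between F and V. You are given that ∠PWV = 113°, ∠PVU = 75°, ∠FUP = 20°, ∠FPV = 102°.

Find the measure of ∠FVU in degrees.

∠FVU = 55°

1. ∠PFU = 105°  [cyclic UFPV, opposite ∠F+∠V]
2. ∠FPU = 55°  [△UFP]
3. ∠FVU = 55°  [same arc UF]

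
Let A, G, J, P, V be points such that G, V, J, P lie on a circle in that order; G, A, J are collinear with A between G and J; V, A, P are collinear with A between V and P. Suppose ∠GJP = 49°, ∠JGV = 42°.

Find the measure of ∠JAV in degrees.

1. ∠GVP = 49°  [same arc GP]
2. ∠GAV = 89°  [△GAV]
3. ∠JAV = 91°  [linear pair at A on GJ]

∠JAV = 91°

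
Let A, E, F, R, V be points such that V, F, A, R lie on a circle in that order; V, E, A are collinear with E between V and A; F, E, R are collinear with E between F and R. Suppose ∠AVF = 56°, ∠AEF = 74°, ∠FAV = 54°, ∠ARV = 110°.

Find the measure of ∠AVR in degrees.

∠AVR = 52°

1. ∠REV = 74°  [vertical angles at E]
2. ∠FRV = 54°  [same arc VF]
3. ∠AVR = 52°  [△VER]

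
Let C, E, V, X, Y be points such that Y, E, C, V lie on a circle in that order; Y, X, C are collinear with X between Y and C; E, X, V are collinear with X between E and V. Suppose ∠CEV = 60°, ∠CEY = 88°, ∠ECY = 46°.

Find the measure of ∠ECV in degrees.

∠ECV = 74°

1. ∠CYE = 46°  [△YEC]
2. ∠CVE = 46°  [same arc EC]
3. ∠ECV = 74°  [△ECV]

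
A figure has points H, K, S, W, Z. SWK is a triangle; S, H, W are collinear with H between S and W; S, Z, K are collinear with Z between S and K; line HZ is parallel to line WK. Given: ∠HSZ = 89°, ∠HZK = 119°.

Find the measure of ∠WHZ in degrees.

∠WHZ = 150°

1. ∠HZS = 61°  [linear pair at Z on SK]
2. ∠SHZ = 30°  [△SHZ]
3. ∠WHZ = 150°  [linear pair at H on SW]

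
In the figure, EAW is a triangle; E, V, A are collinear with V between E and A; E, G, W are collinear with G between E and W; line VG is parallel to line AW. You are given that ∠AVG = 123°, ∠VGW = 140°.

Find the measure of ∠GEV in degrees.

1. ∠EVG = 57°  [linear pair at V on EA]
2. ∠EGV = 40°  [linear pair at G on EW]
3. ∠GEV = 83°  [△EVG]

∠GEV = 83°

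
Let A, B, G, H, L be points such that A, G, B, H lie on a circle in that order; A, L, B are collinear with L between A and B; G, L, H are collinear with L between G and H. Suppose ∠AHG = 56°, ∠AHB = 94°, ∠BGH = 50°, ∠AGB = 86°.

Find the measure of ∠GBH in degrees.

∠GBH = 92°

1. ∠ABG = 56°  [same arc AG]
2. ∠BAG = 38°  [△AGB]
3. ∠BHG = 38°  [same arc GB]
4. ∠GBH = 92°  [△GBH]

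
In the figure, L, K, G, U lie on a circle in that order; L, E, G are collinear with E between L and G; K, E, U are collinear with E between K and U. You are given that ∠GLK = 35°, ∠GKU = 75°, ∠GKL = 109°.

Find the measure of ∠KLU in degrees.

1. ∠GUK = 35°  [same arc KG]
2. ∠KGU = 70°  [△KGU]
3. ∠KLU = 110°  [cyclic LKGU, opposite ∠L+∠G]

∠KLU = 110°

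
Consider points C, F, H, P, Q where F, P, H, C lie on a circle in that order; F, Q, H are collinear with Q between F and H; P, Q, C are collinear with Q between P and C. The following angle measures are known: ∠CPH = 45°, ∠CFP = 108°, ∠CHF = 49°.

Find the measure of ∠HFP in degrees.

1. ∠CHP = 72°  [cyclic FPHC, opposite ∠F+∠H]
2. ∠HCP = 63°  [△PHC]
3. ∠HFP = 63°  [same arc PH]

∠HFP = 63°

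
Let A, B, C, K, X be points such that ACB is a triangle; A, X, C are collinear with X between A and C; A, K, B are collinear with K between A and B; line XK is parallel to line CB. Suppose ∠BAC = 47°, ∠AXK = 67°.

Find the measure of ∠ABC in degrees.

1. ∠KAX = 47°  [X on AC, K on AB]
2. ∠AKX = 66°  [△AXK]
3. ∠ABC = 66°  [XK∥CB, corresponding at K]

∠ABC = 66°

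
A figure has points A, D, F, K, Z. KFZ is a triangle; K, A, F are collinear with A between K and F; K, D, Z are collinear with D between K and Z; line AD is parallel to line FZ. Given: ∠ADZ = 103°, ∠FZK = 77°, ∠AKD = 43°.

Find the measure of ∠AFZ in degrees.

∠AFZ = 60°

1. ∠ADK = 77°  [linear pair at D on KZ]
2. ∠DAK = 60°  [△KAD]
3. ∠DAF = 120°  [linear pair at A on KF]
4. ∠AFZ = 60°  [AD∥FZ, co-interior at F–A]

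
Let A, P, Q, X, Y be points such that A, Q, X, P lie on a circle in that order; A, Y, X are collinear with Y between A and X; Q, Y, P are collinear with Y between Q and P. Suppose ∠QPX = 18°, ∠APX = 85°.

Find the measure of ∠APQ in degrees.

1. ∠QAX = 18°  [same arc QX]
2. ∠AQX = 95°  [cyclic AQXP, opposite ∠Q+∠P]
3. ∠AXQ = 67°  [△AQX]
4. ∠APQ = 67°  [same arc AQ]

∠APQ = 67°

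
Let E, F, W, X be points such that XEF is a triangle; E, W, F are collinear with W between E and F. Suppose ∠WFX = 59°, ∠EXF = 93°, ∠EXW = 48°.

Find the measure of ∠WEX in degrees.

∠WEX = 28°

1. ∠EFX = 59°  [W on ray FE]
2. ∠FEX = 28°  [△XEF]
3. ∠WEX = 28°  [W on ray EF]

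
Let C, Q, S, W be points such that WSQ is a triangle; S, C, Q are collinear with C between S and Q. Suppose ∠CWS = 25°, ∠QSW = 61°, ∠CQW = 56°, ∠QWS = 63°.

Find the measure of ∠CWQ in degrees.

1. ∠CSW = 61°  [C on ray SQ]
2. ∠SCW = 94°  [△WSC]
3. ∠QCW = 86°  [linear pair at C on SQ]
4. ∠CWQ = 38°  [△WCQ]

∠CWQ = 38°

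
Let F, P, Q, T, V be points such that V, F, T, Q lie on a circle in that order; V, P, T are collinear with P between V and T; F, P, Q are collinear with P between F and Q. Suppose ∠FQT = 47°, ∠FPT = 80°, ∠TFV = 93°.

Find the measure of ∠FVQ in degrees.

1. ∠FVT = 47°  [same arc FT]
2. ∠FPV = 100°  [linear pair at P on VT]
3. ∠FTV = 40°  [△VFT]
4. ∠QFV = 33°  [△VPF]
5. ∠FQV = 40°  [same arc VF]
6. ∠FVQ = 107°  [△VFQ]

∠FVQ = 107°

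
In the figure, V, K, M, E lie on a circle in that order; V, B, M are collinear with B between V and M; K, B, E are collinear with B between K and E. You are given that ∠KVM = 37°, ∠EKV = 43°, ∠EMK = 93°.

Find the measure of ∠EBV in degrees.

1. ∠KEM = 37°  [same arc KM]
2. ∠EMV = 43°  [same arc VE]
3. ∠EBM = 100°  [△MBE]
4. ∠EBV = 80°  [linear pair at B on VM]

∠EBV = 80°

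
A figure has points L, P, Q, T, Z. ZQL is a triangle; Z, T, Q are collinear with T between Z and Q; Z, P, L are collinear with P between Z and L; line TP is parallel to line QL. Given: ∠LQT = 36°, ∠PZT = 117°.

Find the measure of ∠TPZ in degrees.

1. ∠LQZ = 36°  [T on ray QZ]
2. ∠LZQ = 117°  [T on ZQ, P on ZL]
3. ∠QLZ = 27°  [△ZQL]
4. ∠TPZ = 27°  [TP∥QL, corresponding at P]

∠TPZ = 27°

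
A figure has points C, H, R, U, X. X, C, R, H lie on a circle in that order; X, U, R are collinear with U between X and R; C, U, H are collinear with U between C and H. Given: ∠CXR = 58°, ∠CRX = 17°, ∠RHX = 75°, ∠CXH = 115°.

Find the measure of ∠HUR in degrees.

1. ∠CHR = 58°  [same arc CR]
2. ∠CHX = 17°  [same arc XC]
3. ∠HCX = 48°  [△XCH]
4. ∠HRX = 48°  [same arc XH]
5. ∠HUR = 74°  [△RUH]

∠HUR = 74°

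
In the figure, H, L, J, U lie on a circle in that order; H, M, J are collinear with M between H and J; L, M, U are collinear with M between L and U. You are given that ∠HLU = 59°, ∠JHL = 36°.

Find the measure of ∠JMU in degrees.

∠JMU = 85°

1. ∠HJU = 59°  [same arc HU]
2. ∠JUL = 36°  [same arc LJ]
3. ∠JMU = 85°  [△JMU]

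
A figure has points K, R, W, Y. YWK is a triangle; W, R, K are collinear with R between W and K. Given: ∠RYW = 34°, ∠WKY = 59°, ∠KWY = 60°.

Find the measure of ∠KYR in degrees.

∠KYR = 27°

1. ∠RKY = 59°  [R on ray KW]
2. ∠RWY = 60°  [R on ray WK]
3. ∠WRY = 86°  [△YWR]
4. ∠KRY = 94°  [linear pair at R on WK]
5. ∠KYR = 27°  [△YRK]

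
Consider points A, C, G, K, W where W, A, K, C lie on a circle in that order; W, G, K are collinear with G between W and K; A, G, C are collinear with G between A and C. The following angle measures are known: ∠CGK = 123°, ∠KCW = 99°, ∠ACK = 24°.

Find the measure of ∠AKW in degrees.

∠AKW = 75°

1. ∠KAW = 81°  [cyclic WAKC, opposite ∠A+∠C]
2. ∠AWK = 24°  [same arc AK]
3. ∠AKW = 75°  [△WAK]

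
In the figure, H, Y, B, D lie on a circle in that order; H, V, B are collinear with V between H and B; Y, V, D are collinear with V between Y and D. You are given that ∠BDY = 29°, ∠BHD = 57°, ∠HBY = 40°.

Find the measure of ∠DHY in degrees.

1. ∠BYD = 57°  [same arc BD]
2. ∠DBY = 94°  [△YBD]
3. ∠DHY = 86°  [cyclic HYBD, opposite ∠H+∠B]

∠DHY = 86°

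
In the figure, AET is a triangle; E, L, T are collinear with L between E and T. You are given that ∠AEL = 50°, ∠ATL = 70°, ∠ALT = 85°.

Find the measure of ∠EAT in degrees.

1. ∠AET = 50°  [L on ray ET]
2. ∠ATE = 70°  [L on ray TE]
3. ∠EAT = 60°  [△AET]

∠EAT = 60°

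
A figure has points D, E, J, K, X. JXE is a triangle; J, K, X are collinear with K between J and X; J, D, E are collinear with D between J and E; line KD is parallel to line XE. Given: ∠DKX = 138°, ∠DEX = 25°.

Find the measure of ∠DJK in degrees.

∠DJK = 113°

1. ∠DKJ = 42°  [linear pair at K on JX]
2. ∠JEX = 25°  [D on ray EJ]
3. ∠EXJ = 42°  [KD∥XE, corresponding at K]
4. ∠EJX = 113°  [△JXE]
5. ∠DJK = 113°  [K on JX, D on JE]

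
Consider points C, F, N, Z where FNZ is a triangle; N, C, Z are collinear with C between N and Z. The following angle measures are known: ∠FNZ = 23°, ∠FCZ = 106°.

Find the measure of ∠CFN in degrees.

1. ∠CNF = 23°  [C on ray NZ]
2. ∠FCN = 74°  [linear pair at C on NZ]
3. ∠CFN = 83°  [△FNC]

∠CFN = 83°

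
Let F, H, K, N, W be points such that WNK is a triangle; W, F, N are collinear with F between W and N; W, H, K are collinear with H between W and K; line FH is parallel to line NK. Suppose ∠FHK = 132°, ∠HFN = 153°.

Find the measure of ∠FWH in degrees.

1. ∠FHW = 48°  [linear pair at H on WK]
2. ∠HFW = 27°  [linear pair at F on WN]
3. ∠FWH = 105°  [△WFH]

∠FWH = 105°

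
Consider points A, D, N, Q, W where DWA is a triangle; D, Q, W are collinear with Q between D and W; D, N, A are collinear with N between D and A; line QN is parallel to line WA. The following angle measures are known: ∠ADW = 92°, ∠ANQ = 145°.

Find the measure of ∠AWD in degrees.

1. ∠NDQ = 92°  [Q on DW, N on DA]
2. ∠DNQ = 35°  [linear pair at N on DA]
3. ∠DQN = 53°  [△DQN]
4. ∠AWD = 53°  [QN∥WA, corresponding at Q]

∠AWD = 53°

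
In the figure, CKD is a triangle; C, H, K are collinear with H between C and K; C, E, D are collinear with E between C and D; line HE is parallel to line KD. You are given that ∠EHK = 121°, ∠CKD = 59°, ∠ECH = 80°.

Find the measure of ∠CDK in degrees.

1. ∠CHE = 59°  [linear pair at H on CK]
2. ∠CEH = 41°  [△CHE]
3. ∠CDK = 41°  [HE∥KD, corresponding at E]

∠CDK = 41°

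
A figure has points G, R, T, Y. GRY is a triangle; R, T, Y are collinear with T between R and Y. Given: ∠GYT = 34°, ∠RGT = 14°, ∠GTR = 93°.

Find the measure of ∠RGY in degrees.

1. ∠GYR = 34°  [T on ray YR]
2. ∠GRT = 73°  [△GRT]
3. ∠GRY = 73°  [T on ray RY]
4. ∠RGY = 73°  [△GRY]

∠RGY = 73°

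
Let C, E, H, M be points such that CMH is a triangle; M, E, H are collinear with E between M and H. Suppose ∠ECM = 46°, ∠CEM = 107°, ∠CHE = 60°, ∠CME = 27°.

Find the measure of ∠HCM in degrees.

∠HCM = 93°

1. ∠CHM = 60°  [E on ray HM]
2. ∠CMH = 27°  [E on ray MH]
3. ∠HCM = 93°  [△CMH]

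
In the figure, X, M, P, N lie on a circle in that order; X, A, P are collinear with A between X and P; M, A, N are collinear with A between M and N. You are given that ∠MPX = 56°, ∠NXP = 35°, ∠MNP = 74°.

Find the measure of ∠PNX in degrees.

1. ∠MXP = 74°  [same arc MP]
2. ∠PMX = 50°  [△XMP]
3. ∠PNX = 130°  [cyclic XMPN, opposite ∠M+∠N]

∠PNX = 130°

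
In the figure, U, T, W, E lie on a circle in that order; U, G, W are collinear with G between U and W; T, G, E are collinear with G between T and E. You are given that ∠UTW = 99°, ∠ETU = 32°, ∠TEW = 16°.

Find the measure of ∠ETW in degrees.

∠ETW = 67°

1. ∠UEW = 81°  [cyclic UTWE, opposite ∠T+∠E]
2. ∠EWU = 32°  [same arc UE]
3. ∠EUW = 67°  [△UWE]
4. ∠ETW = 67°  [same arc WE]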